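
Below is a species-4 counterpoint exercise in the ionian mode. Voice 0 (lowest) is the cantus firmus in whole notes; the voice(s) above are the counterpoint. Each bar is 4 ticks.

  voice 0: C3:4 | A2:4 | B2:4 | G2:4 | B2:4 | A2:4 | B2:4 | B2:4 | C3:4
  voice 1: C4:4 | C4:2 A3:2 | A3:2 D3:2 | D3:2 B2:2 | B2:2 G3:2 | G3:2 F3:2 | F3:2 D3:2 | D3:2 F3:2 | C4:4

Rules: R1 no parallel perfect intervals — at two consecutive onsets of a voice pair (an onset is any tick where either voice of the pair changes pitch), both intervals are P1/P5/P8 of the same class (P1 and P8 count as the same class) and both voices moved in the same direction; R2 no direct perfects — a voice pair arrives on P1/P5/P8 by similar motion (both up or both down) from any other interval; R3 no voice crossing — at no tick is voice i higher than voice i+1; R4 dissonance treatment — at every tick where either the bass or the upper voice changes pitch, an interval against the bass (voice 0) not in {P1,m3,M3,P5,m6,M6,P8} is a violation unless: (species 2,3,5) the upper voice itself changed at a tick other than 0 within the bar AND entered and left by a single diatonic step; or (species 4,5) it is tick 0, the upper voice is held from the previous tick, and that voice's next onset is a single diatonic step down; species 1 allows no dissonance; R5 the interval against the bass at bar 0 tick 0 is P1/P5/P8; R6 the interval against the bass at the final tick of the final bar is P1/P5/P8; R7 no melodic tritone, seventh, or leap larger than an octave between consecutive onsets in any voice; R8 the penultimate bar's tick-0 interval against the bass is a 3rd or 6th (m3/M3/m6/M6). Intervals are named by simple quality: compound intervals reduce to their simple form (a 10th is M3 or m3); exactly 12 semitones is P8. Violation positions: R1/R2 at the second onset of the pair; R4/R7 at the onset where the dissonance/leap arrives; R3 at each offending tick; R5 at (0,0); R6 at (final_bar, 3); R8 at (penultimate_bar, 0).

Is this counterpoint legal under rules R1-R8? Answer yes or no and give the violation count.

bar 0: v0=C3 v1=C4 (P8)
bar 1: v0=A2 v1=C4 (m3)
bar 2: v0=B2 v1=A3 (m7)
bar 3: v0=G2 v1=D3 (P5)
bar 4: v0=B2 v1=B2 (P1)
bar 5: v0=A2 v1=G3 (m7)
bar 6: v0=B2 v1=F3 (TT)
bar 7: v0=B2 v1=D3 (m3)
bar 8: v0=C3 v1=C4 (P8)
  R4 @ bar2.0: B2/A3 m7 untreated
  R4 @ bar6.0: B2/F3 TT untreated
  R4 @ bar7.2: B2/F3 TT untreated
  R2 @ bar8.0: B2/F3 TT -> C3/C4 P8 similar

No (4 violations)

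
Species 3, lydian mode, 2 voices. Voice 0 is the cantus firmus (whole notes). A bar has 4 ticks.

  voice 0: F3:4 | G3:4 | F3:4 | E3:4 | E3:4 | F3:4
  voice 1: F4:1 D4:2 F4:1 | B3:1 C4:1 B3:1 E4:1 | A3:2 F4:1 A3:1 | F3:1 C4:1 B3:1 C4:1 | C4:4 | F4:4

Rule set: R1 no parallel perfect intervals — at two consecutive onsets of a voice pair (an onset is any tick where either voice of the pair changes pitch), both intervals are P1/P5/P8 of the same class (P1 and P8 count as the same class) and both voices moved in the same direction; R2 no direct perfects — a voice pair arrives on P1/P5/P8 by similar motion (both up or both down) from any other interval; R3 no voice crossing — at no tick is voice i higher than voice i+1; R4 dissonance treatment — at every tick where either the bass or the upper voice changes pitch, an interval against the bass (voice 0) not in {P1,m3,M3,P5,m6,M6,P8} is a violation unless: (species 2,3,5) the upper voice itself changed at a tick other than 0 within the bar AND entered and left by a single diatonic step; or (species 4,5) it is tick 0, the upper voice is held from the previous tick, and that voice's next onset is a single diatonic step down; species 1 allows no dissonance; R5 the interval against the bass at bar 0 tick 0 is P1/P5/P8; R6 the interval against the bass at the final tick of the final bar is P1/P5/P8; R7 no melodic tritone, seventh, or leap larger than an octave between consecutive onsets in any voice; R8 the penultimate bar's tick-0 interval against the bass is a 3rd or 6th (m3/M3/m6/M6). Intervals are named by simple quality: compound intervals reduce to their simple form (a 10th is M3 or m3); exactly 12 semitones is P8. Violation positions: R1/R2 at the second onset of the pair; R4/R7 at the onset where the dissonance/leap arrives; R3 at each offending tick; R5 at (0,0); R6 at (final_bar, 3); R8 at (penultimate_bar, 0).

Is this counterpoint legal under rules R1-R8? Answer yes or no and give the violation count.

bar 0: v0=F3 v1=F4 (P8)
bar 1: v0=G3 v1=B3 (M3)
bar 2: v0=F3 v1=A3 (M3)
bar 3: v0=E3 v1=F3 (m2)
bar 4: v0=E3 v1=C4 (m6)
bar 5: v0=F3 v1=F4 (P8)
  R7 @ bar1.0: F4->B3 leap 6st
  R4 @ bar3.0: E3/F3 m2 untreated
  R2 @ bar5.0: E3/C4 m6 -> F3/F4 P8 similar

No (3 violations)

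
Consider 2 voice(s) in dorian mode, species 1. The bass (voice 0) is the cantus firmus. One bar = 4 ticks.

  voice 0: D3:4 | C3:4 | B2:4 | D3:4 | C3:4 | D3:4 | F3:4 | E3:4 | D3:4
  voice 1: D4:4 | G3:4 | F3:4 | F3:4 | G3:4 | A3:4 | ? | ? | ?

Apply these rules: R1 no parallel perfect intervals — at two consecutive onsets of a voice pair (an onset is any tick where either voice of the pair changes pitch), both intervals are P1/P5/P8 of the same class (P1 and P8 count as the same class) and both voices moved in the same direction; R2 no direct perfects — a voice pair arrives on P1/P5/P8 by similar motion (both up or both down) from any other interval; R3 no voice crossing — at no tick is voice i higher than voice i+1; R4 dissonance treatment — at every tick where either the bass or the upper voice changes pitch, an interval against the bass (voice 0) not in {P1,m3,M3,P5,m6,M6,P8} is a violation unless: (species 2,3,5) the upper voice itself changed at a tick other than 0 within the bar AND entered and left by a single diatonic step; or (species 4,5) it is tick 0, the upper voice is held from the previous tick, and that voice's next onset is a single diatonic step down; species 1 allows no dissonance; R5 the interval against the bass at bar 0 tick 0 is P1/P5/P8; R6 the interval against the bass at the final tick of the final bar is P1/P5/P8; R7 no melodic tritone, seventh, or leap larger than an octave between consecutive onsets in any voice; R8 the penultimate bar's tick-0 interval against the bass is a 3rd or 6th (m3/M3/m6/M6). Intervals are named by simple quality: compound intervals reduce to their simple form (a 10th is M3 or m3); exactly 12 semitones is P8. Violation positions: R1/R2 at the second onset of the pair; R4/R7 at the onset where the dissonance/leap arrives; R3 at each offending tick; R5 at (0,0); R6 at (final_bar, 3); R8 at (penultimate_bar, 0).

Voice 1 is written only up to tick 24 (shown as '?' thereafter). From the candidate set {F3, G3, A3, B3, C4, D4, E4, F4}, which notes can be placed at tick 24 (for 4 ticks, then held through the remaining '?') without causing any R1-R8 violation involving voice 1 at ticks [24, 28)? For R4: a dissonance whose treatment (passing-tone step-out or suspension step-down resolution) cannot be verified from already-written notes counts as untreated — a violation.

F3: legal
G3: violates R4
A3: legal
B3: violates R4
C4: violates R1
D4: legal
E4: violates R4
F4: violates R2

{A3, D4, F3}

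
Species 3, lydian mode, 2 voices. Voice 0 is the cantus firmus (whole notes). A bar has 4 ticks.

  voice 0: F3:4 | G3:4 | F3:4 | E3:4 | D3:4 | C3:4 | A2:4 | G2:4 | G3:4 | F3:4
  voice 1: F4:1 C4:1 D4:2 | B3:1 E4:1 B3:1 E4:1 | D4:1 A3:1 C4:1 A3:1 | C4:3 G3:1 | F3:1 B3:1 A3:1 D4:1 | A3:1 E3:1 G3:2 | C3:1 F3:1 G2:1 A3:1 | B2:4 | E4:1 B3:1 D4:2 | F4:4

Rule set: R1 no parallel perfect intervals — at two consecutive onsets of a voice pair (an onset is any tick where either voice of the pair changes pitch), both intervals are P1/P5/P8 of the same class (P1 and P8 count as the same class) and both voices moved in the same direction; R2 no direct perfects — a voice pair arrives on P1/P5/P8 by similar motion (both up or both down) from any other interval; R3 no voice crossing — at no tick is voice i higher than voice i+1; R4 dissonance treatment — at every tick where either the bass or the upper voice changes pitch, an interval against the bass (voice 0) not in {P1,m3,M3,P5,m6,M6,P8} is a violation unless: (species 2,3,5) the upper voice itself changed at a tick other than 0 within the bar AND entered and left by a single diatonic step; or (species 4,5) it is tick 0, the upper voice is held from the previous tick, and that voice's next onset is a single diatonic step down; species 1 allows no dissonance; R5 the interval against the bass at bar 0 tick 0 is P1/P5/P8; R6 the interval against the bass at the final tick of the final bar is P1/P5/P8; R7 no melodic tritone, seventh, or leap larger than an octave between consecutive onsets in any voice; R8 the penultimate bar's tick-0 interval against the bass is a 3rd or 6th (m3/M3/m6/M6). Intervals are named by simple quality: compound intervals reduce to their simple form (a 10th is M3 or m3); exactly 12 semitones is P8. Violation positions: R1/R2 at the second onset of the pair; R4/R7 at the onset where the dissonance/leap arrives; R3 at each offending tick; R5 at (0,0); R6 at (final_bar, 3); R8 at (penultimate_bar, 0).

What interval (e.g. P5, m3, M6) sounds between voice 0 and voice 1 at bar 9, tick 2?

P8

voice 0=F3 voice 1=F4 -> P8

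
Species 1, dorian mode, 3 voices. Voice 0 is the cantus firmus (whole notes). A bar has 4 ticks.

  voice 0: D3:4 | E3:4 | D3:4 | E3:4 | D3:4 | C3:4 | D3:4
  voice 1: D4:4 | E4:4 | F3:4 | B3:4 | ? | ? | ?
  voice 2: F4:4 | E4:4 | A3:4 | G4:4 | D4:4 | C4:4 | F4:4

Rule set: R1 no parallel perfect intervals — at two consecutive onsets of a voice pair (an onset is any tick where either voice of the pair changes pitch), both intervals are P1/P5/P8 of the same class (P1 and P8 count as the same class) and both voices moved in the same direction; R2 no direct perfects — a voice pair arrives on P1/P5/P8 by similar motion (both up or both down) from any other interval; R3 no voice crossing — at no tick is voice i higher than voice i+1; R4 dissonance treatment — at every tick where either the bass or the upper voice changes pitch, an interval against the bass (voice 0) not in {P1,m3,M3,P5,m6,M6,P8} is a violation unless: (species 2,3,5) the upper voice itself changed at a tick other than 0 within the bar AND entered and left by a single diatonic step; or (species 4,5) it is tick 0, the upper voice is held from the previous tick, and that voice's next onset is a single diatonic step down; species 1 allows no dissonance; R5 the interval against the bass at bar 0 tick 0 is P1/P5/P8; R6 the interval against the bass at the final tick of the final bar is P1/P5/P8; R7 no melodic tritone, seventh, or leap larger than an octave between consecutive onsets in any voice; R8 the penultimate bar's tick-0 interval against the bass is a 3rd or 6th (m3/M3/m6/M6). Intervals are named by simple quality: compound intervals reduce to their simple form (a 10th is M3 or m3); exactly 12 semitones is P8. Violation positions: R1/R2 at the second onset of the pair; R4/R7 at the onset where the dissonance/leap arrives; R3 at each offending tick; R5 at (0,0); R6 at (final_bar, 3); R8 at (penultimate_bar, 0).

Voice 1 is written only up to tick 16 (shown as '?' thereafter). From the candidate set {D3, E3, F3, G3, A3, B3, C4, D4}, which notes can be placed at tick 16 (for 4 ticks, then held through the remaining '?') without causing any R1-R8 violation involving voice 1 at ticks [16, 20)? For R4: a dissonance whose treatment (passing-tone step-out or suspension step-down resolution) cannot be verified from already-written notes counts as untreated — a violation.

{B3, D4}

D3: violates R2
E3: violates R4
F3: violates R7
G3: violates R2,R4
A3: violates R1
B3: legal
C4: violates R4
D4: legal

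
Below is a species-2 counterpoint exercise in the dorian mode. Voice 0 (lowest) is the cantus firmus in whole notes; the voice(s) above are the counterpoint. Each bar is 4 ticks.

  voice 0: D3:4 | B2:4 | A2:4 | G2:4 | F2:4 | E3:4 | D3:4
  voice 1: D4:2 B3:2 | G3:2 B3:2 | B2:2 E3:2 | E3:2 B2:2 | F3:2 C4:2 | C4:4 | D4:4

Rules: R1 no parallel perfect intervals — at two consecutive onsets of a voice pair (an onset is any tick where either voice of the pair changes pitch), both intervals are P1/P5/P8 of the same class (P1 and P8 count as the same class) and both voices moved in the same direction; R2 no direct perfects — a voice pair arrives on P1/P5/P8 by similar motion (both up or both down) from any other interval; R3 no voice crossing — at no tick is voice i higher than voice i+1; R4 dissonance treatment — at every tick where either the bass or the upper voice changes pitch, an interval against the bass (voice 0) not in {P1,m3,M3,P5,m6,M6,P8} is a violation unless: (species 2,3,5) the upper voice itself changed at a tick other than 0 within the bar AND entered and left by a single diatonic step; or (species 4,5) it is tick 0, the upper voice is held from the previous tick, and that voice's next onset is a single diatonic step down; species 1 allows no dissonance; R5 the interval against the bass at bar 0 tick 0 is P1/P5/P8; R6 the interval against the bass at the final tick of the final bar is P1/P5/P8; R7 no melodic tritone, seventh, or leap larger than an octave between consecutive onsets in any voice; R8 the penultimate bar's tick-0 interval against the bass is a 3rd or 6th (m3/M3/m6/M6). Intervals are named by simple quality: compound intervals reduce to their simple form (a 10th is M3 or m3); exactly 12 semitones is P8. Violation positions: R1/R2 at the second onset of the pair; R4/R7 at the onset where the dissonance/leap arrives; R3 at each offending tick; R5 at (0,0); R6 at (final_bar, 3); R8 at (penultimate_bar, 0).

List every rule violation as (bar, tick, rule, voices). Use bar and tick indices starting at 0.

(2, 0, R4, (0, 1))
(4, 0, R7, (1,))
(5, 0, R7, (0,))

bar 0: v0=D3 v1=D4 downbeat P8
bar 1: v0=B2 v1=G3 downbeat m6
bar 2: v0=A2 v1=B2 downbeat M2
bar 3: v0=G2 v1=E3 downbeat M6
bar 4: v0=F2 v1=F3 downbeat P8
bar 5: v0=E3 v1=C4 downbeat m6
bar 6: v0=D3 v1=D4 downbeat P8
  -> R4 @ bar 2 tick 0 v(0, 1): A2/B2 M2 untreated
  -> R7 @ bar 4 tick 0 v(1,): B2->F3 leap 6st
  -> R7 @ bar 5 tick 0 v(0,): F2->E3 leap 11st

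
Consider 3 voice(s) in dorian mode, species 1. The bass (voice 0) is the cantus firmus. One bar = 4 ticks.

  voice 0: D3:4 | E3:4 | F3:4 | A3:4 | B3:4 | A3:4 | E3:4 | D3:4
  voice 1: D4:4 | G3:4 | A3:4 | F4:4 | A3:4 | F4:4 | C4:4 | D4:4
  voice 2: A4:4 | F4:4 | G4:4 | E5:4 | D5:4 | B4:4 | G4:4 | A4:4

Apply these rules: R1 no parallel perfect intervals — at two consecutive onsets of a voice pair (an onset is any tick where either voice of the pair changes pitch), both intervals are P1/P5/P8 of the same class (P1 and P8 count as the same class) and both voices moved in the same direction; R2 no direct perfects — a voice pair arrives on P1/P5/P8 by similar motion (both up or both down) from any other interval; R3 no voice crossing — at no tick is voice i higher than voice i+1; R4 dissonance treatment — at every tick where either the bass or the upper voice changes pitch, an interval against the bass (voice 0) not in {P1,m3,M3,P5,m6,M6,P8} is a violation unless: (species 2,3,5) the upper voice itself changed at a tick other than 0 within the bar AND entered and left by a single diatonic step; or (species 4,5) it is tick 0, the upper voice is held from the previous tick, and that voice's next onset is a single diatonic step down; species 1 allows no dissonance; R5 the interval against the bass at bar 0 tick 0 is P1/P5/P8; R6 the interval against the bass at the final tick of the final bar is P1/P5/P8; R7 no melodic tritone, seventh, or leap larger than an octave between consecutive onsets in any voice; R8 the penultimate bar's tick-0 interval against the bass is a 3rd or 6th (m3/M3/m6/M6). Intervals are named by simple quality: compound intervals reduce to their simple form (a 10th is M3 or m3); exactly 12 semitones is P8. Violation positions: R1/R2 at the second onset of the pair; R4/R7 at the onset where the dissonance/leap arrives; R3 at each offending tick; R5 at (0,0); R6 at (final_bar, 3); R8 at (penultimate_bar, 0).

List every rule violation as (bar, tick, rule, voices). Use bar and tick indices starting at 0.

bar 0: v0=D3 v1=D4 v2=A4 downbeat P5
bar 1: v0=E3 v1=G3 v2=F4 downbeat m2
bar 2: v0=F3 v1=A3 v2=G4 downbeat M2
bar 3: v0=A3 v1=F4 v2=E5 downbeat P5
bar 4: v0=B3 v1=A3 v2=D5 downbeat m3
bar 5: v0=A3 v1=F4 v2=B4 downbeat M2
bar 6: v0=E3 v1=C4 v2=G4 downbeat m3
bar 7: v0=D3 v1=D4 v2=A4 downbeat P5
  -> R4 @ bar 1 tick 0 v(0, 2): E3/F4 m2 untreated
  -> R4 @ bar 2 tick 0 v(0, 2): F3/G4 M2 untreated
  -> R2 @ bar 3 tick 0 v(0, 2): F3/G4 M2 -> A3/E5 P5 similar
  -> R3 @ bar 4 tick 0 v(0, 1): B3 above A3
  -> R4 @ bar 4 tick 0 v(0, 1): B3/A3 M2 untreated
  -> R3 @ bar 4 tick 1 v(0, 1): B3 above A3
  -> R3 @ bar 4 tick 2 v(0, 1): B3 above A3
  -> R3 @ bar 4 tick 3 v(0, 1): B3 above A3
  -> R4 @ bar 5 tick 0 v(0, 2): A3/B4 M2 untreated
  -> R2 @ bar 6 tick 0 v(1, 2): F4/B4 TT -> C4/G4 P5 similar
  -> R1 @ bar 7 tick 0 v(1, 2): C4/G4 P5 -> D4/A4 P5 similar

(1, 0, R4, (0, 2))
(2, 0, R4, (0, 2))
(3, 0, R2, (0, 2))
(4, 0, R3, (0, 1))
(4, 0, R4, (0, 1))
(4, 1, R3, (0, 1))
(4, 2, R3, (0, 1))
(4, 3, R3, (0, 1))
(5, 0, R4, (0, 2))
(6, 0, R2, (1, 2))
(7, 0, R1, (1, 2))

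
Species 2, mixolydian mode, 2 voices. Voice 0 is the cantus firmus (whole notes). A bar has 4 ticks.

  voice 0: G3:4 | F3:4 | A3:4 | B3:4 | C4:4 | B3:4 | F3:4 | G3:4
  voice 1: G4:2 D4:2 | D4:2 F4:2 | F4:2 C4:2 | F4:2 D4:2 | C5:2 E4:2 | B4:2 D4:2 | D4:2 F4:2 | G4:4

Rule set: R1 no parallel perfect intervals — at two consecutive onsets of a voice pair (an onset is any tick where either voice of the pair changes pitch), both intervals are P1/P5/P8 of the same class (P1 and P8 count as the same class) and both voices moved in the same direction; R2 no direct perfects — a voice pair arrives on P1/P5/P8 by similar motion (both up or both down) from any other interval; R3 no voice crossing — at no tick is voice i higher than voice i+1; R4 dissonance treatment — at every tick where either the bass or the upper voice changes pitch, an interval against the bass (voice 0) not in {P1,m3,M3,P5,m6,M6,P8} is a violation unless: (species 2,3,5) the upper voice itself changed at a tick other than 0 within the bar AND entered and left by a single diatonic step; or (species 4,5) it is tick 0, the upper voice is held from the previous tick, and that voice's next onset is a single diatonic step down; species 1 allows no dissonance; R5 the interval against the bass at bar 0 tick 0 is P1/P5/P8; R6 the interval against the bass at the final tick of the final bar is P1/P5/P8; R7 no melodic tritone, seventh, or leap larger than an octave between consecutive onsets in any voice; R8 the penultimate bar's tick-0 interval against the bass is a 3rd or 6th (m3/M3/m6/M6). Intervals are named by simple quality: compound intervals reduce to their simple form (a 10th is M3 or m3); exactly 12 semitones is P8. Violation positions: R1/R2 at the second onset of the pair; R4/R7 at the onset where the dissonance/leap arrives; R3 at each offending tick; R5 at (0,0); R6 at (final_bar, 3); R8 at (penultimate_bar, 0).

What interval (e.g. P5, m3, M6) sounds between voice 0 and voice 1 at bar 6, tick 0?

voice 0=F3 voice 1=D4 -> M6

M6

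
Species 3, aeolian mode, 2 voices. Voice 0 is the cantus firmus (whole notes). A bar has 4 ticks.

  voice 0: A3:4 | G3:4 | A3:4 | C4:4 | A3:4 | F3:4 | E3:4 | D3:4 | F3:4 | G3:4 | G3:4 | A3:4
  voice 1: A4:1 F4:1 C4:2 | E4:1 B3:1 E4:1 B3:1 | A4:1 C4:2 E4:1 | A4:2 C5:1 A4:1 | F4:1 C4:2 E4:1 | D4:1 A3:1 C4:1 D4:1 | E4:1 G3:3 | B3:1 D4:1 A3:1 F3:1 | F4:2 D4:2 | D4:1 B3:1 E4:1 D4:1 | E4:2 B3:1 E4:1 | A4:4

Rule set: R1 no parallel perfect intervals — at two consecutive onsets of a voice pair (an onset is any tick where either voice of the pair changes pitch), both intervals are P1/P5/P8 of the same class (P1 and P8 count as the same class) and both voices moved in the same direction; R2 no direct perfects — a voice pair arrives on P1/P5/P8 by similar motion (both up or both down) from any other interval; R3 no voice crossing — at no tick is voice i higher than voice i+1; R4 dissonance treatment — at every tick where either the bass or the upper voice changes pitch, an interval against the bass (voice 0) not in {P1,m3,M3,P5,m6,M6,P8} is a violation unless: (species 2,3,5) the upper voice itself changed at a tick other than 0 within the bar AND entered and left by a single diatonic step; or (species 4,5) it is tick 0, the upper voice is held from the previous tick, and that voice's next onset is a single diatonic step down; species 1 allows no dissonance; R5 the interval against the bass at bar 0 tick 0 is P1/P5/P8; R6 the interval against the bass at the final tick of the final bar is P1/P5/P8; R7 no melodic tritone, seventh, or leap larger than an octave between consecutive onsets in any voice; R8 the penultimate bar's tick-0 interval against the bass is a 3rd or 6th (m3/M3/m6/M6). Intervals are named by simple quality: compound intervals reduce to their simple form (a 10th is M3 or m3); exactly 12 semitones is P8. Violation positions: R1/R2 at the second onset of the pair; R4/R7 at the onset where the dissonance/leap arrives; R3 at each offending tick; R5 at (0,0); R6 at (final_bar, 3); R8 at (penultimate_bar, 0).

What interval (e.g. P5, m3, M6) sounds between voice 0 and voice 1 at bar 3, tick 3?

voice 0=C4 voice 1=A4 -> M6

M6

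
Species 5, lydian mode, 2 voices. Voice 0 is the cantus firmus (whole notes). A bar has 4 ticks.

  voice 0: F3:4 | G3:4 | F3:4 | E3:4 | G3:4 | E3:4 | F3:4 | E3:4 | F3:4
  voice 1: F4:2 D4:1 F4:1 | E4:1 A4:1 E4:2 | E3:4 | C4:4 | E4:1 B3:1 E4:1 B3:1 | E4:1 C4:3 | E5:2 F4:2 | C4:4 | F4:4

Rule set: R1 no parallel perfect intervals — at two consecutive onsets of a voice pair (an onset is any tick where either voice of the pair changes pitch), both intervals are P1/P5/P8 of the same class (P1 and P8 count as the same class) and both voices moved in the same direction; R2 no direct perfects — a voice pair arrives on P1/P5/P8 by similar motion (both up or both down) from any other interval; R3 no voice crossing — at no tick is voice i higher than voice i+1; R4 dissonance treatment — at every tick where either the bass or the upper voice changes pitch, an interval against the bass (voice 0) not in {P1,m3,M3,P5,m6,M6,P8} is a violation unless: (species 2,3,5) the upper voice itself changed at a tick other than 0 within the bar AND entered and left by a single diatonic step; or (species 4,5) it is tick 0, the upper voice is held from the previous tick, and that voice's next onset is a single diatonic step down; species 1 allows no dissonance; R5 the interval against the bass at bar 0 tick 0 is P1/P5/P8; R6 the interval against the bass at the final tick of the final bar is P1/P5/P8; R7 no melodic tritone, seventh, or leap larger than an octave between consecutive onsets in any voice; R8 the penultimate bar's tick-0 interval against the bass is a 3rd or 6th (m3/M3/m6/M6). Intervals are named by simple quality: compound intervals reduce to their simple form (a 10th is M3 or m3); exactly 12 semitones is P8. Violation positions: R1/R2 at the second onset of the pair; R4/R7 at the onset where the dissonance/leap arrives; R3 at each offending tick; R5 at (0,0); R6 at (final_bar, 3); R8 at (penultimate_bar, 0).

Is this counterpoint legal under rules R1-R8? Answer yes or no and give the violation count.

No (10 violations)

bar 0: v0=F3 v1=F4 (P8)
bar 1: v0=G3 v1=E4 (M6)
bar 2: v0=F3 v1=E3 (m2)
bar 3: v0=E3 v1=C4 (m6)
bar 4: v0=G3 v1=E4 (M6)
bar 5: v0=E3 v1=E4 (P8)
bar 6: v0=F3 v1=E5 (M7)
bar 7: v0=E3 v1=C4 (m6)
bar 8: v0=F3 v1=F4 (P8)
  R4 @ bar1.1: G3/A4 M2 untreated
  R3 @ bar2.0: F3 above E3
  R4 @ bar2.0: F3/E3 m2 untreated
  R3 @ bar2.1: F3 above E3
  R3 @ bar2.2: F3 above E3
  R3 @ bar2.3: F3 above E3
  R4 @ bar6.0: F3/E5 M7 untreated
  R7 @ bar6.0: C4->E5 leap 16st
  R7 @ bar6.2: E5->F4 leap 11st
  R2 @ bar8.0: E3/C4 m6 -> F3/F4 P8 similar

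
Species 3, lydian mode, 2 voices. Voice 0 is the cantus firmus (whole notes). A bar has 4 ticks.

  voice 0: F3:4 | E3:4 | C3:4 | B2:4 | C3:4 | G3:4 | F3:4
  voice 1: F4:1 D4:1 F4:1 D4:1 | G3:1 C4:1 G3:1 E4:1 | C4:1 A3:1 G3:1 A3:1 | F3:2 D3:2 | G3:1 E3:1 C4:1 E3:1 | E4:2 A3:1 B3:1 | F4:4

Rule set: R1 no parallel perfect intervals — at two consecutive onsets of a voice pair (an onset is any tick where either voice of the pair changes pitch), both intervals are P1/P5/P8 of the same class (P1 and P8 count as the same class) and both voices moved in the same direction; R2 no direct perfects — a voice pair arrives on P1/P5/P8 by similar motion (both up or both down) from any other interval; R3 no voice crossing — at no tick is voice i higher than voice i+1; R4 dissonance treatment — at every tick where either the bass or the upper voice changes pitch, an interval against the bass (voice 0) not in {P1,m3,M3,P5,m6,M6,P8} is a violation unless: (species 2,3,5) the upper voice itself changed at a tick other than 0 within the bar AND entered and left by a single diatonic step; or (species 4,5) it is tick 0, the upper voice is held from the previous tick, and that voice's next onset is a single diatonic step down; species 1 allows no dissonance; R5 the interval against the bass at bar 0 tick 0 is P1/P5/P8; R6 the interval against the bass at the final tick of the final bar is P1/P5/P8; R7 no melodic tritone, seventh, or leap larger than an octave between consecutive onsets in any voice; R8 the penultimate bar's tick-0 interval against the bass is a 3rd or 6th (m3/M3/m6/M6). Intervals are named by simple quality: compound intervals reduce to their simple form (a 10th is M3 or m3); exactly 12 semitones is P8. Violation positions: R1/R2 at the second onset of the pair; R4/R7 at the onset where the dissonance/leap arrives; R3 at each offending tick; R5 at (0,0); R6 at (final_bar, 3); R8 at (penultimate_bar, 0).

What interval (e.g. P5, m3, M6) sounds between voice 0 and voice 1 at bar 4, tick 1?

M3

voice 0=C3 voice 1=E3 -> M3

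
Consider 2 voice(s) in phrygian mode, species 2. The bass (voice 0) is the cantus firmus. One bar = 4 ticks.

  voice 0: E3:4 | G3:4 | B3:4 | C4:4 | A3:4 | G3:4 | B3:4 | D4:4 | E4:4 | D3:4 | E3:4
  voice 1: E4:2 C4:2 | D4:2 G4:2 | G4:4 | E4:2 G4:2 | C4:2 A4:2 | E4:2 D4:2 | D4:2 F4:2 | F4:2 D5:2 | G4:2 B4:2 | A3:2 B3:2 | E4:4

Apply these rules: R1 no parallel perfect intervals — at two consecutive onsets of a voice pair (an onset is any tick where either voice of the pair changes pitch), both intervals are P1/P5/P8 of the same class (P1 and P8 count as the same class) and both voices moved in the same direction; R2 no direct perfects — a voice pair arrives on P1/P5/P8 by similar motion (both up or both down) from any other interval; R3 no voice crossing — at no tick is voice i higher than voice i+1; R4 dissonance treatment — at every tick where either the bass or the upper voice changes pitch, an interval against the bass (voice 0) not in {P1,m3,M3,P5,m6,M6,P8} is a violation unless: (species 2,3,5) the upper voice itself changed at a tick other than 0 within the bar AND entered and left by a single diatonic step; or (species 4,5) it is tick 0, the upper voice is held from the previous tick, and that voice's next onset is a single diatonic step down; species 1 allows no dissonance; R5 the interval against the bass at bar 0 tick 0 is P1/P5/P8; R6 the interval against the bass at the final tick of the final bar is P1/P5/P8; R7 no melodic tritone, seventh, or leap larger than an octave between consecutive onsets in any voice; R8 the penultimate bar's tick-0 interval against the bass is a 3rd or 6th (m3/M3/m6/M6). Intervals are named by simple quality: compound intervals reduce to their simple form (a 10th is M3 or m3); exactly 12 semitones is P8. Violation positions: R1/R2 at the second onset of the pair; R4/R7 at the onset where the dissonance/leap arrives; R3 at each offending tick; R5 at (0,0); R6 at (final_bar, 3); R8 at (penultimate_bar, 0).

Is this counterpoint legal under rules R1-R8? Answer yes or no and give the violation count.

No (7 violations)

bar 0: v0=E3 v1=E4 (P8)
bar 1: v0=G3 v1=D4 (P5)
bar 2: v0=B3 v1=G4 (m6)
bar 3: v0=C4 v1=E4 (M3)
bar 4: v0=A3 v1=C4 (m3)
bar 5: v0=G3 v1=E4 (M6)
bar 6: v0=B3 v1=D4 (m3)
bar 7: v0=D4 v1=F4 (m3)
bar 8: v0=E4 v1=G4 (m3)
bar 9: v0=D3 v1=A3 (P5)
bar 10: v0=E3 v1=E4 (P8)
  R2 @ bar1.0: E3/C4 m6 -> G3/D4 P5 similar
  R4 @ bar6.2: B3/F4 TT untreated
  R1 @ bar9.0: E4/B4 P5 -> D3/A3 P5 similar
  R7 @ bar9.0: E4->D3 leap 14st
  R7 @ bar9.0: B4->A3 leap 14st
  R8 @ bar9.0: penult P5 not 3rd/6th
  R2 @ bar10.0: D3/B3 M6 -> E3/E4 P8 similar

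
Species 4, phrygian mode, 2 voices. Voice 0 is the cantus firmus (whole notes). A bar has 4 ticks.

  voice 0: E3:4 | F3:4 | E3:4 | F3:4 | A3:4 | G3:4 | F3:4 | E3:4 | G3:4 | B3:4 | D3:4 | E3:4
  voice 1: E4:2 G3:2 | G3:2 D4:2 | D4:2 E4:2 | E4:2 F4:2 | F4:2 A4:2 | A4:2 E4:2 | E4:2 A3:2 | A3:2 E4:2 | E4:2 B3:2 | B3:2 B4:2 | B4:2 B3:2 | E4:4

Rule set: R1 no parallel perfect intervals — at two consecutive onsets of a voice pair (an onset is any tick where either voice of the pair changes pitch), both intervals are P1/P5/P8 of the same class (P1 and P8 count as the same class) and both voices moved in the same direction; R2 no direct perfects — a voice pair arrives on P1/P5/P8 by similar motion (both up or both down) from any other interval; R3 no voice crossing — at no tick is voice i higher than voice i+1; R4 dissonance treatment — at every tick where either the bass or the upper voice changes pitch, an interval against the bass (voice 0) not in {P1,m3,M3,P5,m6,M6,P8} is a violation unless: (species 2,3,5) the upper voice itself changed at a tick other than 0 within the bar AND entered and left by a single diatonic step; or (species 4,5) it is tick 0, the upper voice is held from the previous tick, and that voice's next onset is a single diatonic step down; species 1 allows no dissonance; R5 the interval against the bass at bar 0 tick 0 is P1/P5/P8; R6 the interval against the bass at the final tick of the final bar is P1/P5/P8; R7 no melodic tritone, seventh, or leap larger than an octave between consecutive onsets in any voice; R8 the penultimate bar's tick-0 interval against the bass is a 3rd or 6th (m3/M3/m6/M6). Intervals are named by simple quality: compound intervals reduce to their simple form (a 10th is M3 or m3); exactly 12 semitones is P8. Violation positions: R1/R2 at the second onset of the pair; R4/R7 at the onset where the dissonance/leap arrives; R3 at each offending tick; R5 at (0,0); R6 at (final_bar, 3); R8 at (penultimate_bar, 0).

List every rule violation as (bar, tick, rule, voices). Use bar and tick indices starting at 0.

(1, 0, R4, (0, 1))
(2, 0, R4, (0, 1))
(3, 0, R4, (0, 1))
(5, 0, R4, (0, 1))
(6, 0, R4, (0, 1))
(7, 0, R4, (0, 1))
(11, 0, R2, (0, 1))

bar 0: v0=E3 v1=E4 downbeat P8
bar 1: v0=F3 v1=G3 downbeat M2
bar 2: v0=E3 v1=D4 downbeat m7
bar 3: v0=F3 v1=E4 downbeat M7
bar 4: v0=A3 v1=F4 downbeat m6
bar 5: v0=G3 v1=A4 downbeat M2
bar 6: v0=F3 v1=E4 downbeat M7
bar 7: v0=E3 v1=A3 downbeat P4
bar 8: v0=G3 v1=E4 downbeat M6
bar 9: v0=B3 v1=B3 downbeat P1
bar 10: v0=D3 v1=B4 downbeat M6
bar 11: v0=E3 v1=E4 downbeat P8
  -> R4 @ bar 1 tick 0 v(0, 1): F3/G3 M2 untreated
  -> R4 @ bar 2 tick 0 v(0, 1): E3/D4 m7 untreated
  -> R4 @ bar 3 tick 0 v(0, 1): F3/E4 M7 untreated
  -> R4 @ bar 5 tick 0 v(0, 1): G3/A4 M2 untreated
  -> R4 @ bar 6 tick 0 v(0, 1): F3/E4 M7 untreated
  -> R4 @ bar 7 tick 0 v(0, 1): E3/A3 P4 untreated
  -> R2 @ bar 11 tick 0 v(0, 1): D3/B3 M6 -> E3/E4 P8 similar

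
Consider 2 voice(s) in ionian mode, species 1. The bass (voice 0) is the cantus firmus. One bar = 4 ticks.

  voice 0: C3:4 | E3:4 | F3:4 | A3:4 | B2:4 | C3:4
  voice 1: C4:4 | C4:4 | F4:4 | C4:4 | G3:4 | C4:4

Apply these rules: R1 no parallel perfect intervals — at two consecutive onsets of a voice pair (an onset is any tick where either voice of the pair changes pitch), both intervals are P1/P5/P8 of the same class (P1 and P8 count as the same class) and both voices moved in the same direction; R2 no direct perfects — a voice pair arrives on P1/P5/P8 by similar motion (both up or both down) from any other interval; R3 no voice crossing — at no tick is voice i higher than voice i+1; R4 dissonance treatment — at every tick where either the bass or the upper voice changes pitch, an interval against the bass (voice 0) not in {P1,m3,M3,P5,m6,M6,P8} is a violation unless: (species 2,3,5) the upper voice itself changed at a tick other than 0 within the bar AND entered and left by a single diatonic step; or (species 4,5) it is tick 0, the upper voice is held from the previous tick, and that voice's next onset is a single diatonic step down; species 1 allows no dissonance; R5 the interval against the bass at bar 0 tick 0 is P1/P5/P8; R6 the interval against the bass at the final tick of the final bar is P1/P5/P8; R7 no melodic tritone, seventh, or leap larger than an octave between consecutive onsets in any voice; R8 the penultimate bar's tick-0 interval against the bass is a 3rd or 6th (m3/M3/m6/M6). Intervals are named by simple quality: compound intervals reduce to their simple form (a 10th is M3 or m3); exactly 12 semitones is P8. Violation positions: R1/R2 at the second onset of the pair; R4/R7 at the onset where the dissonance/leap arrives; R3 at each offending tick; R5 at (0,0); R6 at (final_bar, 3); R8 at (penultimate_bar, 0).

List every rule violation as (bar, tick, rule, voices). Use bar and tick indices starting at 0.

bar 0: v0=C3 v1=C4 downbeat P8
bar 1: v0=E3 v1=C4 downbeat m6
bar 2: v0=F3 v1=F4 downbeat P8
bar 3: v0=A3 v1=C4 downbeat m3
bar 4: v0=B2 v1=G3 downbeat m6
bar 5: v0=C3 v1=C4 downbeat P8
  -> R2 @ bar 2 tick 0 v(0, 1): E3/C4 m6 -> F3/F4 P8 similar
  -> R7 @ bar 4 tick 0 v(0,): A3->B2 leap 10st
  -> R2 @ bar 5 tick 0 v(0, 1): B2/G3 m6 -> C3/C4 P8 similar

(2, 0, R2, (0, 1))
(4, 0, R7, (0,))
(5, 0, R2, (0, 1))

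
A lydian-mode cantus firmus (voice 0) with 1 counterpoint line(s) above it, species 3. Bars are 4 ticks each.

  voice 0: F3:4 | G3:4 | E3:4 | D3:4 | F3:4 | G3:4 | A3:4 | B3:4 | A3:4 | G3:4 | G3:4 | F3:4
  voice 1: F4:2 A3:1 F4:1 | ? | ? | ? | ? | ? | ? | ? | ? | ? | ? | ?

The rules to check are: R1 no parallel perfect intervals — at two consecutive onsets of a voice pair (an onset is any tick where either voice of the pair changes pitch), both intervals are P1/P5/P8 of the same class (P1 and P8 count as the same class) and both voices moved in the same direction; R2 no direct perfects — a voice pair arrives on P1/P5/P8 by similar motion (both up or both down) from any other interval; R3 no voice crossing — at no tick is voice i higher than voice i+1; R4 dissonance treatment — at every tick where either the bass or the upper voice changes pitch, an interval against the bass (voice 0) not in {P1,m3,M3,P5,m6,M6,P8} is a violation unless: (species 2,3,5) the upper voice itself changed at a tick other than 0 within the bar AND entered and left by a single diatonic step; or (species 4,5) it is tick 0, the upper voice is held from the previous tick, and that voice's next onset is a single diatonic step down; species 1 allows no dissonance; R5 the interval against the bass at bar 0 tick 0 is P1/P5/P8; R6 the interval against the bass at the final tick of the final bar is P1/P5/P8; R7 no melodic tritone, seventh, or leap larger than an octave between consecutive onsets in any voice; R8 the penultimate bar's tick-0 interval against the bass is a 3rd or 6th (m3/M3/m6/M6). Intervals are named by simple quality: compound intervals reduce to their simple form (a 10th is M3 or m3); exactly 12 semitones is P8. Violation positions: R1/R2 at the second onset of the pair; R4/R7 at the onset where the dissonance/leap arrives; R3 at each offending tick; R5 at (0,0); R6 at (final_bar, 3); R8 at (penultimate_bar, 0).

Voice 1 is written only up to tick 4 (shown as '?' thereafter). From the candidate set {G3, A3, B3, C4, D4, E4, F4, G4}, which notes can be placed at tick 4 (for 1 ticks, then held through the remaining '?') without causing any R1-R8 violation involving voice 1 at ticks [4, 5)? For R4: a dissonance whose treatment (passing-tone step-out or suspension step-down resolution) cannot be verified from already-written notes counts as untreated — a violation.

G3: violates R7
A3: violates R4
B3: violates R7
C4: violates R4
D4: legal
E4: legal
F4: violates R4
G4: violates R1

{D4, E4}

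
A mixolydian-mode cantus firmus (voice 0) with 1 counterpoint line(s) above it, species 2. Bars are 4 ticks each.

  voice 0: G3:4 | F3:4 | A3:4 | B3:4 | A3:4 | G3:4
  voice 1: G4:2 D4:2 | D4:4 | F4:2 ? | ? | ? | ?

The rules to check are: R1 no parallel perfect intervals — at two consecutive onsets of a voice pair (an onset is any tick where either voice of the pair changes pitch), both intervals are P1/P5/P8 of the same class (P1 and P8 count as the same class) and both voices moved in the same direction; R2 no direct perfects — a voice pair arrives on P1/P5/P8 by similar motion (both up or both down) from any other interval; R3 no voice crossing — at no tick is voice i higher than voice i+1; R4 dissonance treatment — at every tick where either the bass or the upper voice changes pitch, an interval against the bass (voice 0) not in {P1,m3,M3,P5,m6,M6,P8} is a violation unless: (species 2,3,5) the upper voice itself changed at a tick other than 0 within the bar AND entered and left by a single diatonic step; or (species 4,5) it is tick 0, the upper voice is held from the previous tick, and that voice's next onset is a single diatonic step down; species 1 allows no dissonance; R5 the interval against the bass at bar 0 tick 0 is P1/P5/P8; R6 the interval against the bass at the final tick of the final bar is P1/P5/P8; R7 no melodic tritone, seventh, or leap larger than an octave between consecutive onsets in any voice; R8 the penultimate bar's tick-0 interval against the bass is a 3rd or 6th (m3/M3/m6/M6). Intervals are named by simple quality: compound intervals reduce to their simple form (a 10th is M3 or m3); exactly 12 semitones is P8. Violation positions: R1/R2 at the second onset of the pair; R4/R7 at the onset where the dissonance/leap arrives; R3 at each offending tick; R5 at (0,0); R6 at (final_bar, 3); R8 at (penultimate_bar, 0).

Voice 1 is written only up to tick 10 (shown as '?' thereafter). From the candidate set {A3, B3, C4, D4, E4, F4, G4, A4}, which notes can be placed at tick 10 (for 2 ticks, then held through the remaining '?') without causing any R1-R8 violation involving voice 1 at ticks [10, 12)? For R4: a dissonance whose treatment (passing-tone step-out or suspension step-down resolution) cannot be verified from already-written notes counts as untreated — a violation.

{A3, A4, C4, E4, F4}

A3: legal
B3: violates R4,R7
C4: legal
D4: violates R4
E4: legal
F4: legal
G4: violates R4
A4: legal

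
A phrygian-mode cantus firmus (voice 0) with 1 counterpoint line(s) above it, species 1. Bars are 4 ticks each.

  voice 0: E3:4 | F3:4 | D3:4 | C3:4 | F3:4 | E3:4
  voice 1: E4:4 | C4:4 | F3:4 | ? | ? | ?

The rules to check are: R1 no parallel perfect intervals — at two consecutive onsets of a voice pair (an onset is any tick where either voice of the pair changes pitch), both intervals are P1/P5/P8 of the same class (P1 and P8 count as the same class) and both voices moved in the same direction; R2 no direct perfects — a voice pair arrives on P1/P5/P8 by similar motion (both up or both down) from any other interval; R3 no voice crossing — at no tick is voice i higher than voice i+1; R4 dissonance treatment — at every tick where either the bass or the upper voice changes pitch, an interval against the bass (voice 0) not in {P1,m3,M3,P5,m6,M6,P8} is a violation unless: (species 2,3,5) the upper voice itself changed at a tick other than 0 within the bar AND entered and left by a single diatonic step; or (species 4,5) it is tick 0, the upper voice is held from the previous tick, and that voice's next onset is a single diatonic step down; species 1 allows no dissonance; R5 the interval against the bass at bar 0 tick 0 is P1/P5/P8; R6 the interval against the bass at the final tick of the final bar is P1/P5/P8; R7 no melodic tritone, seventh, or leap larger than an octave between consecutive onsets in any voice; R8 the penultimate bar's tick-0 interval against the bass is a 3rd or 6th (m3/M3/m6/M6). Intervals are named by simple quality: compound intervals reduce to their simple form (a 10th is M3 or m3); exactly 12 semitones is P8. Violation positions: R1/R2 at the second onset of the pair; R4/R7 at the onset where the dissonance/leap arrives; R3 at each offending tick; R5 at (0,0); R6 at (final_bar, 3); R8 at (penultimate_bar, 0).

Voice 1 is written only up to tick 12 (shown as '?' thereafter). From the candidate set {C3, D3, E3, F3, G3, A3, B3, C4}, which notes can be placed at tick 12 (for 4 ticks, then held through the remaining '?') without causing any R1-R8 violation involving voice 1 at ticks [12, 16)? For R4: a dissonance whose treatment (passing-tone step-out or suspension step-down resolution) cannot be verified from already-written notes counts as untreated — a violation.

C3: violates R2
D3: violates R4
E3: legal
F3: violates R4
G3: legal
A3: legal
B3: violates R4,R7
C4: legal

{A3, C4, E3, G3}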